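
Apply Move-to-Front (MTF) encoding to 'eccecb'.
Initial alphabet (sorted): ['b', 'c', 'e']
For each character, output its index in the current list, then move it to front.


MTF encoding:
'e': index 2 in ['b', 'c', 'e'] -> ['e', 'b', 'c']
'c': index 2 in ['e', 'b', 'c'] -> ['c', 'e', 'b']
'c': index 0 in ['c', 'e', 'b'] -> ['c', 'e', 'b']
'e': index 1 in ['c', 'e', 'b'] -> ['e', 'c', 'b']
'c': index 1 in ['e', 'c', 'b'] -> ['c', 'e', 'b']
'b': index 2 in ['c', 'e', 'b'] -> ['b', 'c', 'e']


Output: [2, 2, 0, 1, 1, 2]


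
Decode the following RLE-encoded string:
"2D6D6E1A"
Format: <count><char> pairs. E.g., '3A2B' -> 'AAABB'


Expanding each <count><char> pair:
  2D -> 'DD'
  6D -> 'DDDDDD'
  6E -> 'EEEEEE'
  1A -> 'A'

Decoded = DDDDDDDDEEEEEEA


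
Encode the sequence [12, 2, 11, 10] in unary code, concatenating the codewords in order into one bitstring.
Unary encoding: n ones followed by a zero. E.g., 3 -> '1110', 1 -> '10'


Encode each number as n ones followed by a terminating 0:
  12 -> 1111111111110 (13 bits)
  2 -> 110 (3 bits)
  11 -> 111111111110 (12 bits)
  10 -> 11111111110 (11 bits)
Total length = 13 + 3 + 12 + 11 = 39 bits.

Unary([12, 2, 11, 10]) = 111111111111011011111111111011111111110 (39 bits)


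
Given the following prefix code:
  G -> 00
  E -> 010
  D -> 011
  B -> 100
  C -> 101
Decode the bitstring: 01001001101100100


Decoding step by step:
Bits 010 -> E
Bits 010 -> E
Bits 011 -> D
Bits 011 -> D
Bits 00 -> G
Bits 100 -> B


Decoded message: EEDDGB


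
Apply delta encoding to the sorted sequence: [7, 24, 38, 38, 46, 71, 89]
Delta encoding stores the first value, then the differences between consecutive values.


First value: 7
Deltas:
  24 - 7 = 17
  38 - 24 = 14
  38 - 38 = 0
  46 - 38 = 8
  71 - 46 = 25
  89 - 71 = 18


Delta encoded: [7, 17, 14, 0, 8, 25, 18]


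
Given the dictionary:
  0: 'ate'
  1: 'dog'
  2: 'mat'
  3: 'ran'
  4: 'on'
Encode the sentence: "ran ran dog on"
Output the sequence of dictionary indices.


Look up each word in the dictionary:
  'ran' -> 3
  'ran' -> 3
  'dog' -> 1
  'on' -> 4

Encoded: [3, 3, 1, 4]


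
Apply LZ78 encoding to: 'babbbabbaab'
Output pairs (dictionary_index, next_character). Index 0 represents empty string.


LZ78 encoding steps:
Dictionary: {0: ''}
Step 1: w='' (idx 0), next='b' -> output (0, 'b'), add 'b' as idx 1
Step 2: w='' (idx 0), next='a' -> output (0, 'a'), add 'a' as idx 2
Step 3: w='b' (idx 1), next='b' -> output (1, 'b'), add 'bb' as idx 3
Step 4: w='b' (idx 1), next='a' -> output (1, 'a'), add 'ba' as idx 4
Step 5: w='bb' (idx 3), next='a' -> output (3, 'a'), add 'bba' as idx 5
Step 6: w='a' (idx 2), next='b' -> output (2, 'b'), add 'ab' as idx 6


Encoded: [(0, 'b'), (0, 'a'), (1, 'b'), (1, 'a'), (3, 'a'), (2, 'b')]


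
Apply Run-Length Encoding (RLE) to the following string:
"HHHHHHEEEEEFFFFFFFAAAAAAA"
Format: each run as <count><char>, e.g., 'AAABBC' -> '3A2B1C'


Scanning runs left to right:
  i=0: run of 'H' x 6 -> '6H'
  i=6: run of 'E' x 5 -> '5E'
  i=11: run of 'F' x 7 -> '7F'
  i=18: run of 'A' x 7 -> '7A'

RLE = 6H5E7F7A


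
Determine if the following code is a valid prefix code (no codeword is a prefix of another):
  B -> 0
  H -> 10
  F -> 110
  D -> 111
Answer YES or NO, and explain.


Checking each pair (does one codeword prefix another?):
  B='0' vs H='10': no prefix
  B='0' vs F='110': no prefix
  B='0' vs D='111': no prefix
  H='10' vs B='0': no prefix
  H='10' vs F='110': no prefix
  H='10' vs D='111': no prefix
  F='110' vs B='0': no prefix
  F='110' vs H='10': no prefix
  F='110' vs D='111': no prefix
  D='111' vs B='0': no prefix
  D='111' vs H='10': no prefix
  D='111' vs F='110': no prefix
No violation found over all pairs.

YES -- this is a valid prefix code. No codeword is a prefix of any other codeword.


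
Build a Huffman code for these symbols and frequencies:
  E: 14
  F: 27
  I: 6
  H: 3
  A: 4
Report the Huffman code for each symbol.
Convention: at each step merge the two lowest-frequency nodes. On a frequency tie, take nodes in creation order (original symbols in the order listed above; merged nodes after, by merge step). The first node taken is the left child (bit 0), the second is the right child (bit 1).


Huffman tree construction:
Step 1: Merge H(3) + A(4) = 7
Step 2: Merge I(6) + (H+A)(7) = 13
Step 3: Merge (I+(H+A))(13) + E(14) = 27
Step 4: Merge F(27) + ((I+(H+A))+E)(27) = 54
Read each symbol's code off the tree from the root (left child = 0, right child = 1).

Codes:
  E: 11 (length 2)
  F: 0 (length 1)
  I: 100 (length 3)
  H: 1010 (length 4)
  A: 1011 (length 4)
Average code length: 101/54 = 1.8704 bits/symbol


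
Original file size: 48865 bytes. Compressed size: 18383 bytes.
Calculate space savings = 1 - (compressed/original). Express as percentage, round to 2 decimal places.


ratio = compressed/original = 18383/48865 = 0.3762
savings = 1 - ratio = 1 - 0.3762 = 0.6238
as a percentage: 0.6238 * 100 = 62.38%

Space savings = 1 - 18383/48865 = 62.38%


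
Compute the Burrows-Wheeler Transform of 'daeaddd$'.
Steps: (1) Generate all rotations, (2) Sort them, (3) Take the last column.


Rotations (sorted):
  0: $daeaddd -> last char: d
  1: addd$dae -> last char: e
  2: aeaddd$d -> last char: d
  3: d$daeadd -> last char: d
  4: daeaddd$ -> last char: $
  5: dd$daead -> last char: d
  6: ddd$daea -> last char: a
  7: eaddd$da -> last char: a


BWT = dedd$daa


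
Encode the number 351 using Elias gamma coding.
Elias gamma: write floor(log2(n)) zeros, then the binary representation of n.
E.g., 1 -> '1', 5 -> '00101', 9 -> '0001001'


num_bits = floor(log2(351)) + 1 = 9
leading_zeros = num_bits - 1 = 8
binary(351) = 101011111

Elias gamma(351) = '00000000' + '101011111' = 00000000101011111 (17 bits)


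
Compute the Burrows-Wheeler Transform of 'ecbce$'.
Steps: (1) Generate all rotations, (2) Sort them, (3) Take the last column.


Rotations (sorted):
  0: $ecbce -> last char: e
  1: bce$ec -> last char: c
  2: cbce$e -> last char: e
  3: ce$ecb -> last char: b
  4: e$ecbc -> last char: c
  5: ecbce$ -> last char: $


BWT = ecebc$


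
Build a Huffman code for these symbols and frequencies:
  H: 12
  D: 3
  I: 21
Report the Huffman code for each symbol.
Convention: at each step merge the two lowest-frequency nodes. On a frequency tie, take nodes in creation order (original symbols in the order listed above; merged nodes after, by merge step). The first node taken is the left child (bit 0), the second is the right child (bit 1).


Huffman tree construction:
Step 1: Merge D(3) + H(12) = 15
Step 2: Merge (D+H)(15) + I(21) = 36
Read each symbol's code off the tree from the root (left child = 0, right child = 1).

Codes:
  H: 01 (length 2)
  D: 00 (length 2)
  I: 1 (length 1)
Average code length: 51/36 = 1.4167 bits/symbol


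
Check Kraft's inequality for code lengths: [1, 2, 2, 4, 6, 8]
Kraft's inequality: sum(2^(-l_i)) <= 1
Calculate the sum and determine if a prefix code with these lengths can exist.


Sum = 2^(-1) + 2^(-2) + 2^(-2) + 2^(-4) + 2^(-6) + 2^(-8)
    = 0.5 + 0.25 + 0.25 + 0.0625 + 0.015625 + 0.00390625
    = 277/256 = 1.08203125
Since 1.08203125 > 1, Kraft's inequality is NOT satisfied.
A prefix code with these lengths CANNOT exist.

Kraft sum = 1.08203125. Not satisfied.


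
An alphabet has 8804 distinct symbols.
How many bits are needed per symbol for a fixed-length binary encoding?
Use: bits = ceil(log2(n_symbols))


log2(8804) = 13.1039
Bracket: 2^13 = 8192 < 8804 <= 2^14 = 16384
So ceil(log2(8804)) = 14

bits = ceil(log2(8804)) = ceil(13.1039) = 14 bits


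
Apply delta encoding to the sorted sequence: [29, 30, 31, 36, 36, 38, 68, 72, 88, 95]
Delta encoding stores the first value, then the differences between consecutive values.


First value: 29
Deltas:
  30 - 29 = 1
  31 - 30 = 1
  36 - 31 = 5
  36 - 36 = 0
  38 - 36 = 2
  68 - 38 = 30
  72 - 68 = 4
  88 - 72 = 16
  95 - 88 = 7


Delta encoded: [29, 1, 1, 5, 0, 2, 30, 4, 16, 7]


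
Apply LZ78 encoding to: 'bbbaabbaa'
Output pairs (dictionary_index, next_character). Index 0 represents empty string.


LZ78 encoding steps:
Dictionary: {0: ''}
Step 1: w='' (idx 0), next='b' -> output (0, 'b'), add 'b' as idx 1
Step 2: w='b' (idx 1), next='b' -> output (1, 'b'), add 'bb' as idx 2
Step 3: w='' (idx 0), next='a' -> output (0, 'a'), add 'a' as idx 3
Step 4: w='a' (idx 3), next='b' -> output (3, 'b'), add 'ab' as idx 4
Step 5: w='b' (idx 1), next='a' -> output (1, 'a'), add 'ba' as idx 5
Step 6: w='a' (idx 3), end of input -> output (3, '')


Encoded: [(0, 'b'), (1, 'b'), (0, 'a'), (3, 'b'), (1, 'a'), (3, '')]


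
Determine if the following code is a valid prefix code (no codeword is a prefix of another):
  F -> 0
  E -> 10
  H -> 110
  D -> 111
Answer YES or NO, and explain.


Checking each pair (does one codeword prefix another?):
  F='0' vs E='10': no prefix
  F='0' vs H='110': no prefix
  F='0' vs D='111': no prefix
  E='10' vs F='0': no prefix
  E='10' vs H='110': no prefix
  E='10' vs D='111': no prefix
  H='110' vs F='0': no prefix
  H='110' vs E='10': no prefix
  H='110' vs D='111': no prefix
  D='111' vs F='0': no prefix
  D='111' vs E='10': no prefix
  D='111' vs H='110': no prefix
No violation found over all pairs.

YES -- this is a valid prefix code. No codeword is a prefix of any other codeword.


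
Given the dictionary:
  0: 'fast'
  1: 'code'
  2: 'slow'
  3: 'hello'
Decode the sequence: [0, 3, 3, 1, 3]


Look up each index in the dictionary:
  0 -> 'fast'
  3 -> 'hello'
  3 -> 'hello'
  1 -> 'code'
  3 -> 'hello'

Decoded: "fast hello hello code hello"


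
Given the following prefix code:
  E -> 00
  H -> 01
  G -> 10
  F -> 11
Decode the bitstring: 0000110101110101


Decoding step by step:
Bits 00 -> E
Bits 00 -> E
Bits 11 -> F
Bits 01 -> H
Bits 01 -> H
Bits 11 -> F
Bits 01 -> H
Bits 01 -> H


Decoded message: EEFHHFHH


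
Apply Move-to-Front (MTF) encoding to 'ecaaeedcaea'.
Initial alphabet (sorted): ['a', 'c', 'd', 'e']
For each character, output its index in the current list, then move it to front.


MTF encoding:
'e': index 3 in ['a', 'c', 'd', 'e'] -> ['e', 'a', 'c', 'd']
'c': index 2 in ['e', 'a', 'c', 'd'] -> ['c', 'e', 'a', 'd']
'a': index 2 in ['c', 'e', 'a', 'd'] -> ['a', 'c', 'e', 'd']
'a': index 0 in ['a', 'c', 'e', 'd'] -> ['a', 'c', 'e', 'd']
'e': index 2 in ['a', 'c', 'e', 'd'] -> ['e', 'a', 'c', 'd']
'e': index 0 in ['e', 'a', 'c', 'd'] -> ['e', 'a', 'c', 'd']
'd': index 3 in ['e', 'a', 'c', 'd'] -> ['d', 'e', 'a', 'c']
'c': index 3 in ['d', 'e', 'a', 'c'] -> ['c', 'd', 'e', 'a']
'a': index 3 in ['c', 'd', 'e', 'a'] -> ['a', 'c', 'd', 'e']
'e': index 3 in ['a', 'c', 'd', 'e'] -> ['e', 'a', 'c', 'd']
'a': index 1 in ['e', 'a', 'c', 'd'] -> ['a', 'e', 'c', 'd']


Output: [3, 2, 2, 0, 2, 0, 3, 3, 3, 3, 1]


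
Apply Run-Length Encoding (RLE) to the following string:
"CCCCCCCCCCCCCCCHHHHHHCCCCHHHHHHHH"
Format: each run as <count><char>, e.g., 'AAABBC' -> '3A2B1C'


Scanning runs left to right:
  i=0: run of 'C' x 15 -> '15C'
  i=15: run of 'H' x 6 -> '6H'
  i=21: run of 'C' x 4 -> '4C'
  i=25: run of 'H' x 8 -> '8H'

RLE = 15C6H4C8H


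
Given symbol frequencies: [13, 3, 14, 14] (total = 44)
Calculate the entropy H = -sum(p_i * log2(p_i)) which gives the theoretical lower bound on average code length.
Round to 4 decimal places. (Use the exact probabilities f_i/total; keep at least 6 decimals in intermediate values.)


Per-symbol terms -p_i * log2(p_i) with p_i = f_i/44:
  p = 13/44 = 0.295455: log2(p) = -1.758992, -p*log2(p) = 0.519702
  p = 3/44 = 0.068182: log2(p) = -3.874469, -p*log2(p) = 0.264168
  p = 14/44 = 0.318182: log2(p) = -1.652077, -p*log2(p) = 0.525661
  p = 14/44 = 0.318182: log2(p) = -1.652077, -p*log2(p) = 0.525661
H = 0.519702 + 0.264168 + 0.525661 + 0.525661 = 1.835192

H = 1.8352 bits/symbol


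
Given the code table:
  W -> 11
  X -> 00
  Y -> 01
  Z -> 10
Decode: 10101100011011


Decoding:
10 -> Z
10 -> Z
11 -> W
00 -> X
01 -> Y
10 -> Z
11 -> W


Result: ZZWXYZW


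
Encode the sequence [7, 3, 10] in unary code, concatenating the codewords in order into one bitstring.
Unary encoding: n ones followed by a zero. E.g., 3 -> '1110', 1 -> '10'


Encode each number as n ones followed by a terminating 0:
  7 -> 11111110 (8 bits)
  3 -> 1110 (4 bits)
  10 -> 11111111110 (11 bits)
Total length = 8 + 4 + 11 = 23 bits.

Unary([7, 3, 10]) = 11111110111011111111110 (23 bits)


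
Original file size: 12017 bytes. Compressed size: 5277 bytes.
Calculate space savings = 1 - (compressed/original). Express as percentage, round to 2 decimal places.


ratio = compressed/original = 5277/12017 = 0.439128
savings = 1 - ratio = 1 - 0.439128 = 0.560872
as a percentage: 0.560872 * 100 = 56.09%

Space savings = 1 - 5277/12017 = 56.09%


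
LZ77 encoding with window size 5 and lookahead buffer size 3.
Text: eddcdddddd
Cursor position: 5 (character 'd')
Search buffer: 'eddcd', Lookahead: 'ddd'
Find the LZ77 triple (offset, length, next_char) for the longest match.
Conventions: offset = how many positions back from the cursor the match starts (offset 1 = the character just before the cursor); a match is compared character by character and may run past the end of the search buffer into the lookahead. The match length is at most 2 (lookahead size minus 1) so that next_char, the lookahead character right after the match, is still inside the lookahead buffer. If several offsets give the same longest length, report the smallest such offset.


Try each offset into the search buffer:
  offset=1 (pos 4, char 'd'): match length 2
  offset=2 (pos 3, char 'c'): match length 0
  offset=3 (pos 2, char 'd'): match length 1
  offset=4 (pos 1, char 'd'): match length 2
  offset=5 (pos 0, char 'e'): match length 0
Longest match has length 2, found at offsets 1, 4; take the smallest, offset 1.
next_char = character at position 5 + 2 = 7 -> 'd'

Best match: offset=1, length=2 (matching 'dd' starting at position 4)
LZ77 triple: (1, 2, 'd')


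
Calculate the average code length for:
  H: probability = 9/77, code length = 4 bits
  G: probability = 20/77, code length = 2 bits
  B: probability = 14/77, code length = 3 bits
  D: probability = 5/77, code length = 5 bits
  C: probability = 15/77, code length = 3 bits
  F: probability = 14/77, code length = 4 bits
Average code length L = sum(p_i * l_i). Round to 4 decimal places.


Weighted contributions p_i * l_i:
  H: (9/77) * 4 = 36/77
  G: (20/77) * 2 = 40/77
  B: (14/77) * 3 = 42/77
  D: (5/77) * 5 = 25/77
  C: (15/77) * 3 = 45/77
  F: (14/77) * 4 = 56/77
Sum = (36 + 40 + 42 + 25 + 45 + 56)/77 = 244/77

L = 244/77 = 3.1688 bits/symbol


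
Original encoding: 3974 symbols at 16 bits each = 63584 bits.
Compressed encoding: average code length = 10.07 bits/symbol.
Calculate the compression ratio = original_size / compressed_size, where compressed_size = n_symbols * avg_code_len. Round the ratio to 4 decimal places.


original_size = n_symbols * orig_bits = 3974 * 16 = 63584 bits
compressed_size = n_symbols * avg_code_len = 3974 * 10.07 = 40018.18 bits
ratio = original_size / compressed_size = 63584 / 40018.18 = 1.5889

Compression ratio = 1.5889


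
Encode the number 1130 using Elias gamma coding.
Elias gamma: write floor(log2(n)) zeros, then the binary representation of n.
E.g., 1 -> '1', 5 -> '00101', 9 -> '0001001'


num_bits = floor(log2(1130)) + 1 = 11
leading_zeros = num_bits - 1 = 10
binary(1130) = 10001101010

Elias gamma(1130) = '0000000000' + '10001101010' = 000000000010001101010 (21 bits)


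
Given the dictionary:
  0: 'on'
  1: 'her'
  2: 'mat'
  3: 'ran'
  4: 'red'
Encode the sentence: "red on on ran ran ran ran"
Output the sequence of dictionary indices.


Look up each word in the dictionary:
  'red' -> 4
  'on' -> 0
  'on' -> 0
  'ran' -> 3
  'ran' -> 3
  'ran' -> 3
  'ran' -> 3

Encoded: [4, 0, 0, 3, 3, 3, 3]


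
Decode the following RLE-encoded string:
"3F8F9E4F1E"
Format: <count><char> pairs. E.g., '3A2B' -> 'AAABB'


Expanding each <count><char> pair:
  3F -> 'FFF'
  8F -> 'FFFFFFFF'
  9E -> 'EEEEEEEEE'
  4F -> 'FFFF'
  1E -> 'E'

Decoded = FFFFFFFFFFFEEEEEEEEEFFFFE


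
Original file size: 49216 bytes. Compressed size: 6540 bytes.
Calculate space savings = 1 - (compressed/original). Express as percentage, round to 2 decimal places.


ratio = compressed/original = 6540/49216 = 0.132884
savings = 1 - ratio = 1 - 0.132884 = 0.867116
as a percentage: 0.867116 * 100 = 86.71%

Space savings = 1 - 6540/49216 = 86.71%


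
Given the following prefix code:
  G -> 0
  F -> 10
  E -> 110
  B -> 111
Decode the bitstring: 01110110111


Decoding step by step:
Bits 0 -> G
Bits 111 -> B
Bits 0 -> G
Bits 110 -> E
Bits 111 -> B


Decoded message: GBGEB


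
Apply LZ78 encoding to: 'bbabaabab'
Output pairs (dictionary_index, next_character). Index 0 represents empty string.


LZ78 encoding steps:
Dictionary: {0: ''}
Step 1: w='' (idx 0), next='b' -> output (0, 'b'), add 'b' as idx 1
Step 2: w='b' (idx 1), next='a' -> output (1, 'a'), add 'ba' as idx 2
Step 3: w='ba' (idx 2), next='a' -> output (2, 'a'), add 'baa' as idx 3
Step 4: w='ba' (idx 2), next='b' -> output (2, 'b'), add 'bab' as idx 4


Encoded: [(0, 'b'), (1, 'a'), (2, 'a'), (2, 'b')]


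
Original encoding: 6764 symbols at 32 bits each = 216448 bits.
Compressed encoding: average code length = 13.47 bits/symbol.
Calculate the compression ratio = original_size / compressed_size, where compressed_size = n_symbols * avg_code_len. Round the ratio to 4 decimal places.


original_size = n_symbols * orig_bits = 6764 * 32 = 216448 bits
compressed_size = n_symbols * avg_code_len = 6764 * 13.47 = 91111.08 bits
ratio = original_size / compressed_size = 216448 / 91111.08 = 2.3756

Compression ratio = 2.3756


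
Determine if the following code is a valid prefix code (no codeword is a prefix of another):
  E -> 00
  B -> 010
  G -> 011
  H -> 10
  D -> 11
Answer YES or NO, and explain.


Checking each pair (does one codeword prefix another?):
  E='00' vs B='010': no prefix
  E='00' vs G='011': no prefix
  E='00' vs H='10': no prefix
  E='00' vs D='11': no prefix
  B='010' vs E='00': no prefix
  B='010' vs G='011': no prefix
  B='010' vs H='10': no prefix
  B='010' vs D='11': no prefix
  G='011' vs E='00': no prefix
  G='011' vs B='010': no prefix
  G='011' vs H='10': no prefix
  G='011' vs D='11': no prefix
  H='10' vs E='00': no prefix
  H='10' vs B='010': no prefix
  H='10' vs G='011': no prefix
  H='10' vs D='11': no prefix
  D='11' vs E='00': no prefix
  D='11' vs B='010': no prefix
  D='11' vs G='011': no prefix
  D='11' vs H='10': no prefix
No violation found over all pairs.

YES -- this is a valid prefix code. No codeword is a prefix of any other codeword.


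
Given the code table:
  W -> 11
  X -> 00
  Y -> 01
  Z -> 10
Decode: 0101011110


Decoding:
01 -> Y
01 -> Y
01 -> Y
11 -> W
10 -> Z


Result: YYYWZ


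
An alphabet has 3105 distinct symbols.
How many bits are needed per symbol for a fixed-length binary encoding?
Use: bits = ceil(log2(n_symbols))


log2(3105) = 11.6004
Bracket: 2^11 = 2048 < 3105 <= 2^12 = 4096
So ceil(log2(3105)) = 12

bits = ceil(log2(3105)) = ceil(11.6004) = 12 bits


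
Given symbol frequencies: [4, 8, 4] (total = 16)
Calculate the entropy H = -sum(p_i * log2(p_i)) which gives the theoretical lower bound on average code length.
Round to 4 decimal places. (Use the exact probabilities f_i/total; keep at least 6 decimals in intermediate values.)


Per-symbol terms -p_i * log2(p_i) with p_i = f_i/16:
  p = 4/16 = 0.250000: log2(p) = -2.000000, -p*log2(p) = 0.500000
  p = 8/16 = 0.500000: log2(p) = -1.000000, -p*log2(p) = 0.500000
  p = 4/16 = 0.250000: log2(p) = -2.000000, -p*log2(p) = 0.500000
H = 0.500000 + 0.500000 + 0.500000 = 1.500000

H = 1.5 bits/symbol


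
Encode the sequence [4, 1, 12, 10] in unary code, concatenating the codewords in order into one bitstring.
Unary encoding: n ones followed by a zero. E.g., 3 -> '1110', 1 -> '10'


Encode each number as n ones followed by a terminating 0:
  4 -> 11110 (5 bits)
  1 -> 10 (2 bits)
  12 -> 1111111111110 (13 bits)
  10 -> 11111111110 (11 bits)
Total length = 5 + 2 + 13 + 11 = 31 bits.

Unary([4, 1, 12, 10]) = 1111010111111111111011111111110 (31 bits)


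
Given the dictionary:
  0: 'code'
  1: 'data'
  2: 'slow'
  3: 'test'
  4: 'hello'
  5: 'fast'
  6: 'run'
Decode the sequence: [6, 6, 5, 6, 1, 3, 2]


Look up each index in the dictionary:
  6 -> 'run'
  6 -> 'run'
  5 -> 'fast'
  6 -> 'run'
  1 -> 'data'
  3 -> 'test'
  2 -> 'slow'

Decoded: "run run fast run data test slow"


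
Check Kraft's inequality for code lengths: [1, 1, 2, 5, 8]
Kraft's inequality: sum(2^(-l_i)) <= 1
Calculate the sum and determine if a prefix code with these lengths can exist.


Sum = 2^(-1) + 2^(-1) + 2^(-2) + 2^(-5) + 2^(-8)
    = 0.5 + 0.5 + 0.25 + 0.03125 + 0.00390625
    = 329/256 = 1.28515625
Since 1.28515625 > 1, Kraft's inequality is NOT satisfied.
A prefix code with these lengths CANNOT exist.

Kraft sum = 1.28515625. Not satisfied.


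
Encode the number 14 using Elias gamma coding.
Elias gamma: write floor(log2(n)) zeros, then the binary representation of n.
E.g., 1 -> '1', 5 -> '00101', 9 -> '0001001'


num_bits = floor(log2(14)) + 1 = 4
leading_zeros = num_bits - 1 = 3
binary(14) = 1110

Elias gamma(14) = '000' + '1110' = 0001110 (7 bits)


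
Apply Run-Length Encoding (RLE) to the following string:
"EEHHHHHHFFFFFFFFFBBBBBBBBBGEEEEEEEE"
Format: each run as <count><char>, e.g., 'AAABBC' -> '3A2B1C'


Scanning runs left to right:
  i=0: run of 'E' x 2 -> '2E'
  i=2: run of 'H' x 6 -> '6H'
  i=8: run of 'F' x 9 -> '9F'
  i=17: run of 'B' x 9 -> '9B'
  i=26: run of 'G' x 1 -> '1G'
  i=27: run of 'E' x 8 -> '8E'

RLE = 2E6H9F9B1G8E


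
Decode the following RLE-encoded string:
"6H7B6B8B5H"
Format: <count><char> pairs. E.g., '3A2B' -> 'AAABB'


Expanding each <count><char> pair:
  6H -> 'HHHHHH'
  7B -> 'BBBBBBB'
  6B -> 'BBBBBB'
  8B -> 'BBBBBBBB'
  5H -> 'HHHHH'

Decoded = HHHHHHBBBBBBBBBBBBBBBBBBBBBHHHHH


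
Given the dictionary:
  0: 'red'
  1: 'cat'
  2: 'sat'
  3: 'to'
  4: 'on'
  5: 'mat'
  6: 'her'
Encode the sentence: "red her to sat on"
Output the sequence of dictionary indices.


Look up each word in the dictionary:
  'red' -> 0
  'her' -> 6
  'to' -> 3
  'sat' -> 2
  'on' -> 4

Encoded: [0, 6, 3, 2, 4]


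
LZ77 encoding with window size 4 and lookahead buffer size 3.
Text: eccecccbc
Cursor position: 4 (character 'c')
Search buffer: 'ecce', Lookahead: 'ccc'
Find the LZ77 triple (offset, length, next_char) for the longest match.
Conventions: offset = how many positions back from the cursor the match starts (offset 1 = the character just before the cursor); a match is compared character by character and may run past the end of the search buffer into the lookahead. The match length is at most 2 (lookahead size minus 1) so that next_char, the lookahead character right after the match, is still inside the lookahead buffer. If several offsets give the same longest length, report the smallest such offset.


Try each offset into the search buffer:
  offset=1 (pos 3, char 'e'): match length 0
  offset=2 (pos 2, char 'c'): match length 1
  offset=3 (pos 1, char 'c'): match length 2
  offset=4 (pos 0, char 'e'): match length 0
Longest match has length 2 at offset 3.
next_char = character at position 4 + 2 = 6 -> 'c'

Best match: offset=3, length=2 (matching 'cc' starting at position 1)
LZ77 triple: (3, 2, 'c')


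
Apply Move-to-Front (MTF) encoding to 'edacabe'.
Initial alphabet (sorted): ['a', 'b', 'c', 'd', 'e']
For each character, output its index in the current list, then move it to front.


MTF encoding:
'e': index 4 in ['a', 'b', 'c', 'd', 'e'] -> ['e', 'a', 'b', 'c', 'd']
'd': index 4 in ['e', 'a', 'b', 'c', 'd'] -> ['d', 'e', 'a', 'b', 'c']
'a': index 2 in ['d', 'e', 'a', 'b', 'c'] -> ['a', 'd', 'e', 'b', 'c']
'c': index 4 in ['a', 'd', 'e', 'b', 'c'] -> ['c', 'a', 'd', 'e', 'b']
'a': index 1 in ['c', 'a', 'd', 'e', 'b'] -> ['a', 'c', 'd', 'e', 'b']
'b': index 4 in ['a', 'c', 'd', 'e', 'b'] -> ['b', 'a', 'c', 'd', 'e']
'e': index 4 in ['b', 'a', 'c', 'd', 'e'] -> ['e', 'b', 'a', 'c', 'd']


Output: [4, 4, 2, 4, 1, 4, 4]


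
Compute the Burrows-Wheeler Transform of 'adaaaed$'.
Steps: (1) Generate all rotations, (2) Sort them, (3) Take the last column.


Rotations (sorted):
  0: $adaaaed -> last char: d
  1: aaaed$ad -> last char: d
  2: aaed$ada -> last char: a
  3: adaaaed$ -> last char: $
  4: aed$adaa -> last char: a
  5: d$adaaae -> last char: e
  6: daaaed$a -> last char: a
  7: ed$adaaa -> last char: a


BWT = dda$aeaa


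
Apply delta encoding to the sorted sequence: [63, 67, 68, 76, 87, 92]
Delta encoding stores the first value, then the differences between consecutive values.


First value: 63
Deltas:
  67 - 63 = 4
  68 - 67 = 1
  76 - 68 = 8
  87 - 76 = 11
  92 - 87 = 5


Delta encoded: [63, 4, 1, 8, 11, 5]


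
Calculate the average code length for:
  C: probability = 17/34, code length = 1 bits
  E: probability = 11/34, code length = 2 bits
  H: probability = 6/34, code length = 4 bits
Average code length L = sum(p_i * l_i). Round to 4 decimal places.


Weighted contributions p_i * l_i:
  C: (17/34) * 1 = 17/34
  E: (11/34) * 2 = 22/34
  H: (6/34) * 4 = 24/34
Sum = (17 + 22 + 24)/34 = 63/34

L = 63/34 = 1.8529 bits/symbol


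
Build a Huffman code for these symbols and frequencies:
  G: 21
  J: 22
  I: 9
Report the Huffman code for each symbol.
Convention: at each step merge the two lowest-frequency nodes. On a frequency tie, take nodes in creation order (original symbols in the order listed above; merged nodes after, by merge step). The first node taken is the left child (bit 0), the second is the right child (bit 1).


Huffman tree construction:
Step 1: Merge I(9) + G(21) = 30
Step 2: Merge J(22) + (I+G)(30) = 52
Read each symbol's code off the tree from the root (left child = 0, right child = 1).

Codes:
  G: 11 (length 2)
  J: 0 (length 1)
  I: 10 (length 2)
Average code length: 82/52 = 1.5769 bits/symbol


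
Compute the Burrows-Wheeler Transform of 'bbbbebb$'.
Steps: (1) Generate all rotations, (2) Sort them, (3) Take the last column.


Rotations (sorted):
  0: $bbbbebb -> last char: b
  1: b$bbbbeb -> last char: b
  2: bb$bbbbe -> last char: e
  3: bbbbebb$ -> last char: $
  4: bbbebb$b -> last char: b
  5: bbebb$bb -> last char: b
  6: bebb$bbb -> last char: b
  7: ebb$bbbb -> last char: b


BWT = bbe$bbbb


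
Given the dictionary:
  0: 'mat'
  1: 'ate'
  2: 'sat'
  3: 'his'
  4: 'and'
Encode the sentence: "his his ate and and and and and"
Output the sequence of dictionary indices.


Look up each word in the dictionary:
  'his' -> 3
  'his' -> 3
  'ate' -> 1
  'and' -> 4
  'and' -> 4
  'and' -> 4
  'and' -> 4
  'and' -> 4

Encoded: [3, 3, 1, 4, 4, 4, 4, 4]


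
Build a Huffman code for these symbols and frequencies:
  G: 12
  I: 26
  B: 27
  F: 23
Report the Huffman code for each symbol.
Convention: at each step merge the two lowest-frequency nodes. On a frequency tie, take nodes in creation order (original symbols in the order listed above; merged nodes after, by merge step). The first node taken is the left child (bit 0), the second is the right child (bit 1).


Huffman tree construction:
Step 1: Merge G(12) + F(23) = 35
Step 2: Merge I(26) + B(27) = 53
Step 3: Merge (G+F)(35) + (I+B)(53) = 88
Read each symbol's code off the tree from the root (left child = 0, right child = 1).

Codes:
  G: 00 (length 2)
  I: 10 (length 2)
  B: 11 (length 2)
  F: 01 (length 2)
Average code length: 176/88 = 2.0000 bits/symbol


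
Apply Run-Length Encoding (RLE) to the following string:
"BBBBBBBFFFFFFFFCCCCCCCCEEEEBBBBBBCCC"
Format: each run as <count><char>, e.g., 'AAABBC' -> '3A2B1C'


Scanning runs left to right:
  i=0: run of 'B' x 7 -> '7B'
  i=7: run of 'F' x 8 -> '8F'
  i=15: run of 'C' x 8 -> '8C'
  i=23: run of 'E' x 4 -> '4E'
  i=27: run of 'B' x 6 -> '6B'
  i=33: run of 'C' x 3 -> '3C'

RLE = 7B8F8C4E6B3C


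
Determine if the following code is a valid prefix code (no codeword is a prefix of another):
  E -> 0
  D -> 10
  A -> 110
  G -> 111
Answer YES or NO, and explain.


Checking each pair (does one codeword prefix another?):
  E='0' vs D='10': no prefix
  E='0' vs A='110': no prefix
  E='0' vs G='111': no prefix
  D='10' vs E='0': no prefix
  D='10' vs A='110': no prefix
  D='10' vs G='111': no prefix
  A='110' vs E='0': no prefix
  A='110' vs D='10': no prefix
  A='110' vs G='111': no prefix
  G='111' vs E='0': no prefix
  G='111' vs D='10': no prefix
  G='111' vs A='110': no prefix
No violation found over all pairs.

YES -- this is a valid prefix code. No codeword is a prefix of any other codeword.


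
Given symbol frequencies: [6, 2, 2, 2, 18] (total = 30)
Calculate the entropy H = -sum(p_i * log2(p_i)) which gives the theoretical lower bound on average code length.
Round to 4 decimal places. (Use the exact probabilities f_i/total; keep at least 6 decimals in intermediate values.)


Per-symbol terms -p_i * log2(p_i) with p_i = f_i/30:
  p = 6/30 = 0.200000: log2(p) = -2.321928, -p*log2(p) = 0.464386
  p = 2/30 = 0.066667: log2(p) = -3.906891, -p*log2(p) = 0.260459
  p = 2/30 = 0.066667: log2(p) = -3.906891, -p*log2(p) = 0.260459
  p = 2/30 = 0.066667: log2(p) = -3.906891, -p*log2(p) = 0.260459
  p = 18/30 = 0.600000: log2(p) = -0.736966, -p*log2(p) = 0.442179
H = 0.464386 + 0.260459 + 0.260459 + 0.260459 + 0.442179 = 1.687942

H = 1.6879 bits/symbol


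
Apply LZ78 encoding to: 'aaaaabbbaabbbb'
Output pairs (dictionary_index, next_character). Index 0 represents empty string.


LZ78 encoding steps:
Dictionary: {0: ''}
Step 1: w='' (idx 0), next='a' -> output (0, 'a'), add 'a' as idx 1
Step 2: w='a' (idx 1), next='a' -> output (1, 'a'), add 'aa' as idx 2
Step 3: w='aa' (idx 2), next='b' -> output (2, 'b'), add 'aab' as idx 3
Step 4: w='' (idx 0), next='b' -> output (0, 'b'), add 'b' as idx 4
Step 5: w='b' (idx 4), next='a' -> output (4, 'a'), add 'ba' as idx 5
Step 6: w='a' (idx 1), next='b' -> output (1, 'b'), add 'ab' as idx 6
Step 7: w='b' (idx 4), next='b' -> output (4, 'b'), add 'bb' as idx 7
Step 8: w='b' (idx 4), end of input -> output (4, '')


Encoded: [(0, 'a'), (1, 'a'), (2, 'b'), (0, 'b'), (4, 'a'), (1, 'b'), (4, 'b'), (4, '')]


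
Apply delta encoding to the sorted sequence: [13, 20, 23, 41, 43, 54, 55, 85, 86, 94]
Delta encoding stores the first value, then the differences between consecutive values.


First value: 13
Deltas:
  20 - 13 = 7
  23 - 20 = 3
  41 - 23 = 18
  43 - 41 = 2
  54 - 43 = 11
  55 - 54 = 1
  85 - 55 = 30
  86 - 85 = 1
  94 - 86 = 8


Delta encoded: [13, 7, 3, 18, 2, 11, 1, 30, 1, 8]


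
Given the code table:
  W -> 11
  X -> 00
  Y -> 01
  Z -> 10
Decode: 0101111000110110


Decoding:
01 -> Y
01 -> Y
11 -> W
10 -> Z
00 -> X
11 -> W
01 -> Y
10 -> Z


Result: YYWZXWYZ


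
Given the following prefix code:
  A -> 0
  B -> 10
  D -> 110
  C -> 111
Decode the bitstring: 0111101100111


Decoding step by step:
Bits 0 -> A
Bits 111 -> C
Bits 10 -> B
Bits 110 -> D
Bits 0 -> A
Bits 111 -> C


Decoded message: ACBDAC


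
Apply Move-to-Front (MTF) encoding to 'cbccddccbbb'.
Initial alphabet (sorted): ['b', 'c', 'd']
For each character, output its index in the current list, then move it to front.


MTF encoding:
'c': index 1 in ['b', 'c', 'd'] -> ['c', 'b', 'd']
'b': index 1 in ['c', 'b', 'd'] -> ['b', 'c', 'd']
'c': index 1 in ['b', 'c', 'd'] -> ['c', 'b', 'd']
'c': index 0 in ['c', 'b', 'd'] -> ['c', 'b', 'd']
'd': index 2 in ['c', 'b', 'd'] -> ['d', 'c', 'b']
'd': index 0 in ['d', 'c', 'b'] -> ['d', 'c', 'b']
'c': index 1 in ['d', 'c', 'b'] -> ['c', 'd', 'b']
'c': index 0 in ['c', 'd', 'b'] -> ['c', 'd', 'b']
'b': index 2 in ['c', 'd', 'b'] -> ['b', 'c', 'd']
'b': index 0 in ['b', 'c', 'd'] -> ['b', 'c', 'd']
'b': index 0 in ['b', 'c', 'd'] -> ['b', 'c', 'd']


Output: [1, 1, 1, 0, 2, 0, 1, 0, 2, 0, 0]


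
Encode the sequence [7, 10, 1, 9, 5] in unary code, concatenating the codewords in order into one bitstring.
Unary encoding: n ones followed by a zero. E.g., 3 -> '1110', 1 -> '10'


Encode each number as n ones followed by a terminating 0:
  7 -> 11111110 (8 bits)
  10 -> 11111111110 (11 bits)
  1 -> 10 (2 bits)
  9 -> 1111111110 (10 bits)
  5 -> 111110 (6 bits)
Total length = 8 + 11 + 2 + 10 + 6 = 37 bits.

Unary([7, 10, 1, 9, 5]) = 1111111011111111110101111111110111110 (37 bits)


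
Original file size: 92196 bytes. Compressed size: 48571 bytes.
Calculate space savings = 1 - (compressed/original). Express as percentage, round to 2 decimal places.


ratio = compressed/original = 48571/92196 = 0.526823
savings = 1 - ratio = 1 - 0.526823 = 0.473177
as a percentage: 0.473177 * 100 = 47.32%

Space savings = 1 - 48571/92196 = 47.32%


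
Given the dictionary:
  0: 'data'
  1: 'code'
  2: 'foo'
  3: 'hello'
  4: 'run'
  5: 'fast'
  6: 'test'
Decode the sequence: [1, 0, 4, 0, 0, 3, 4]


Look up each index in the dictionary:
  1 -> 'code'
  0 -> 'data'
  4 -> 'run'
  0 -> 'data'
  0 -> 'data'
  3 -> 'hello'
  4 -> 'run'

Decoded: "code data run data data hello run"


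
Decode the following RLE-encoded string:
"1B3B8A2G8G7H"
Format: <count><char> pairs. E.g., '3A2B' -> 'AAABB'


Expanding each <count><char> pair:
  1B -> 'B'
  3B -> 'BBB'
  8A -> 'AAAAAAAA'
  2G -> 'GG'
  8G -> 'GGGGGGGG'
  7H -> 'HHHHHHH'

Decoded = BBBBAAAAAAAAGGGGGGGGGGHHHHHHH


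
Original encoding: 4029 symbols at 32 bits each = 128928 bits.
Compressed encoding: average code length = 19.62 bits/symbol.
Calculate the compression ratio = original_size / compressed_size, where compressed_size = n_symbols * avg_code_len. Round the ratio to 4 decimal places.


original_size = n_symbols * orig_bits = 4029 * 32 = 128928 bits
compressed_size = n_symbols * avg_code_len = 4029 * 19.62 = 79048.98 bits
ratio = original_size / compressed_size = 128928 / 79048.98 = 1.631

Compression ratio = 1.631


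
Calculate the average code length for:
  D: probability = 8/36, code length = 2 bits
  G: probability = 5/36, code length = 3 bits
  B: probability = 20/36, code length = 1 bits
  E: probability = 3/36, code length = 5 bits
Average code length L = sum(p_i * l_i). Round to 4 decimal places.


Weighted contributions p_i * l_i:
  D: (8/36) * 2 = 16/36
  G: (5/36) * 3 = 15/36
  B: (20/36) * 1 = 20/36
  E: (3/36) * 5 = 15/36
Sum = (16 + 15 + 20 + 15)/36 = 66/36

L = 66/36 = 1.8333 bits/symbol


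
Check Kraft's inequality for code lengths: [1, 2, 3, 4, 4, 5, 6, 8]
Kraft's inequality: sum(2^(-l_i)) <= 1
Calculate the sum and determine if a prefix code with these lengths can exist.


Sum = 2^(-1) + 2^(-2) + 2^(-3) + 2^(-4) + 2^(-4) + 2^(-5) + 2^(-6) + 2^(-8)
    = 0.5 + 0.25 + 0.125 + 0.0625 + 0.0625 + 0.03125 + 0.015625 + 0.00390625
    = 269/256 = 1.05078125
Since 1.05078125 > 1, Kraft's inequality is NOT satisfied.
A prefix code with these lengths CANNOT exist.

Kraft sum = 1.05078125. Not satisfied.


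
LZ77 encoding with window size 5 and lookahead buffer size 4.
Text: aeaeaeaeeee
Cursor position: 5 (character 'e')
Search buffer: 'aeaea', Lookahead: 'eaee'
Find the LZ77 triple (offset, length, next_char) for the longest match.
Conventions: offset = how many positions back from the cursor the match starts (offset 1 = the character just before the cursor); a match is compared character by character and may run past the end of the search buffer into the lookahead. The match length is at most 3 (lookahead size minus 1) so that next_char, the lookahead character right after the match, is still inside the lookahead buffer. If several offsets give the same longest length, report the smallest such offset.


Try each offset into the search buffer:
  offset=1 (pos 4, char 'a'): match length 0
  offset=2 (pos 3, char 'e'): match length 3
  offset=3 (pos 2, char 'a'): match length 0
  offset=4 (pos 1, char 'e'): match length 3
  offset=5 (pos 0, char 'a'): match length 0
Longest match has length 3, found at offsets 2, 4; take the smallest, offset 2.
next_char = character at position 5 + 3 = 8 -> 'e'

Best match: offset=2, length=3 (matching 'eae' starting at position 3)
LZ77 triple: (2, 3, 'e')


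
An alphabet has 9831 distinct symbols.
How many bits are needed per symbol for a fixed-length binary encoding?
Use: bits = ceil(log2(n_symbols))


log2(9831) = 13.2631
Bracket: 2^13 = 8192 < 9831 <= 2^14 = 16384
So ceil(log2(9831)) = 14

bits = ceil(log2(9831)) = ceil(13.2631) = 14 bits


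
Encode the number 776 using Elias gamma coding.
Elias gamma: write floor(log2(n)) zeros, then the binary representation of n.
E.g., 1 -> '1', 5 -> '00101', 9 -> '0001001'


num_bits = floor(log2(776)) + 1 = 10
leading_zeros = num_bits - 1 = 9
binary(776) = 1100001000

Elias gamma(776) = '000000000' + '1100001000' = 0000000001100001000 (19 bits)


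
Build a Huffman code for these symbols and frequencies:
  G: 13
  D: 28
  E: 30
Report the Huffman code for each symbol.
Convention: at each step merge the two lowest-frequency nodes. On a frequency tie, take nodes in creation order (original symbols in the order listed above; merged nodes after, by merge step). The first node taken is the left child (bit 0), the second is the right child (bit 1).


Huffman tree construction:
Step 1: Merge G(13) + D(28) = 41
Step 2: Merge E(30) + (G+D)(41) = 71
Read each symbol's code off the tree from the root (left child = 0, right child = 1).

Codes:
  G: 10 (length 2)
  D: 11 (length 2)
  E: 0 (length 1)
Average code length: 112/71 = 1.5775 bits/symbol


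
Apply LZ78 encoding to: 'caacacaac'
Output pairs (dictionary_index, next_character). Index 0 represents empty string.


LZ78 encoding steps:
Dictionary: {0: ''}
Step 1: w='' (idx 0), next='c' -> output (0, 'c'), add 'c' as idx 1
Step 2: w='' (idx 0), next='a' -> output (0, 'a'), add 'a' as idx 2
Step 3: w='a' (idx 2), next='c' -> output (2, 'c'), add 'ac' as idx 3
Step 4: w='ac' (idx 3), next='a' -> output (3, 'a'), add 'aca' as idx 4
Step 5: w='ac' (idx 3), end of input -> output (3, '')


Encoded: [(0, 'c'), (0, 'a'), (2, 'c'), (3, 'a'), (3, '')]


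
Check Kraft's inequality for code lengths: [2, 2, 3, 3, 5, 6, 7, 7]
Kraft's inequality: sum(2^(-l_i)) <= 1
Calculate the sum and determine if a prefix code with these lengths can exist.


Sum = 2^(-2) + 2^(-2) + 2^(-3) + 2^(-3) + 2^(-5) + 2^(-6) + 2^(-7) + 2^(-7)
    = 0.25 + 0.25 + 0.125 + 0.125 + 0.03125 + 0.015625 + 0.0078125 + 0.0078125
    = 104/128 = 0.8125
Since 0.8125 <= 1, Kraft's inequality IS satisfied.
A prefix code with these lengths CAN exist.

Kraft sum = 0.8125. Satisfied.


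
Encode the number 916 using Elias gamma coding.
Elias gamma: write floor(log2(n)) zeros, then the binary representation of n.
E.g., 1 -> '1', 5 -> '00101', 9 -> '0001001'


num_bits = floor(log2(916)) + 1 = 10
leading_zeros = num_bits - 1 = 9
binary(916) = 1110010100

Elias gamma(916) = '000000000' + '1110010100' = 0000000001110010100 (19 bits)


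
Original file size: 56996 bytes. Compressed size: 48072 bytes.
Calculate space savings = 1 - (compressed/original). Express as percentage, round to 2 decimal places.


ratio = compressed/original = 48072/56996 = 0.843428
savings = 1 - ratio = 1 - 0.843428 = 0.156572
as a percentage: 0.156572 * 100 = 15.66%

Space savings = 1 - 48072/56996 = 15.66%


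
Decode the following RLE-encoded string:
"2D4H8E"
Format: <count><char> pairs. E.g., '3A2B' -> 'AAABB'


Expanding each <count><char> pair:
  2D -> 'DD'
  4H -> 'HHHH'
  8E -> 'EEEEEEEE'

Decoded = DDHHHHEEEEEEEE


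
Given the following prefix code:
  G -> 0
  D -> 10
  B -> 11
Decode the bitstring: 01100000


Decoding step by step:
Bits 0 -> G
Bits 11 -> B
Bits 0 -> G
Bits 0 -> G
Bits 0 -> G
Bits 0 -> G
Bits 0 -> G


Decoded message: GBGGGGG


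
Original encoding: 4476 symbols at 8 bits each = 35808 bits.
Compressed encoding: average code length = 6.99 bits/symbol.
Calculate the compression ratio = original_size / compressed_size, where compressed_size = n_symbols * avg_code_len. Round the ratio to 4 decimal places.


original_size = n_symbols * orig_bits = 4476 * 8 = 35808 bits
compressed_size = n_symbols * avg_code_len = 4476 * 6.99 = 31287.24 bits
ratio = original_size / compressed_size = 35808 / 31287.24 = 1.1445

Compression ratio = 1.1445
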